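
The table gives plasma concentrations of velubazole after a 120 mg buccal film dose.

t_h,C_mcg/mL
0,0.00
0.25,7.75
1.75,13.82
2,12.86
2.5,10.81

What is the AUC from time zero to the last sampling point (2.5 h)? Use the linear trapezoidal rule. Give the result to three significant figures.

Trapezoidal AUC_0→2.5:
  [0→0.25]: (0.00+7.75)/2 × 0.25 = 0.96875
  [0.25→1.75]: (7.75+13.82)/2 × 1.5 = 16.1775
  [1.75→2]: (13.82+12.86)/2 × 0.25 = 3.335
  [2→2.5]: (12.86+10.81)/2 × 0.5 = 5.9175
  Sum = 26.39875 mcg/mL·h

AUC = 26.4 mcg/mL·h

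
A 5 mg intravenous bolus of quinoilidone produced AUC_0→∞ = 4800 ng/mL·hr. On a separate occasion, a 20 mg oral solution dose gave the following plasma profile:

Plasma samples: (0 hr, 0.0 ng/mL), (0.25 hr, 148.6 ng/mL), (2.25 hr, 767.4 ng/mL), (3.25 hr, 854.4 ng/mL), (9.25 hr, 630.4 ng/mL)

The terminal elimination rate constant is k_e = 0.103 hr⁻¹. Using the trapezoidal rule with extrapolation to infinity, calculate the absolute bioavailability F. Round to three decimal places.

Trapezoidal AUC_0→9.25 (oral solution):
  [0→0.25]: (0.0+148.6)/2 × 0.25 = 18.575
  [0.25→2.25]: (148.6+767.4)/2 × 2 = 916.0
  [2.25→3.25]: (767.4+854.4)/2 × 1 = 810.9
  [3.25→9.25]: (854.4+630.4)/2 × 6 = 4454.4
  Sum = 6199.875 ng/mL·hr
Tail: C_last/k_e = 630.4/0.103 = 6120.388
AUC_0→∞ (oral solution) = 6199.875 + 6120.388 = 12320.263 ng/mL·hr
F = (AUC_ev/D_ev)/(AUC_iv/D_iv) = (12320.263/20)/(4800/5) = 616.01315/960 = 0.6417

F = 0.642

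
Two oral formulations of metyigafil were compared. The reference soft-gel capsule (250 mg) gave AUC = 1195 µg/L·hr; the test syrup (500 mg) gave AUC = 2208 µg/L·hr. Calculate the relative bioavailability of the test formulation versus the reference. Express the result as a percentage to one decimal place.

F_rel = 92.4%

F_rel = (AUC_test/D_test) / (AUC_ref/D_ref)
      = (2208/500) / (1195/250)
      = 4.416 / 4.78 = 0.9238 = 92.38%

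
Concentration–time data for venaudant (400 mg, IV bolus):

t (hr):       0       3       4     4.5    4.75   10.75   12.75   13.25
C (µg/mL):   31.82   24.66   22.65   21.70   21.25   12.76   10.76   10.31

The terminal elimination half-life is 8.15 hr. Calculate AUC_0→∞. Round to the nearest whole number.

AUC = 377 µg/mL·hr

Trapezoidal AUC_0→13.25:
  [0→3]: (31.82+24.66)/2 × 3 = 84.72
  [3→4]: (24.66+22.65)/2 × 1 = 23.655
  [4→4.5]: (22.65+21.70)/2 × 0.5 = 11.0875
  [4.5→4.75]: (21.70+21.25)/2 × 0.25 = 5.36875
  [4.75→10.75]: (21.25+12.76)/2 × 6 = 102.03
  [10.75→12.75]: (12.76+10.76)/2 × 2 = 23.52
  [12.75→13.25]: (10.76+10.31)/2 × 0.5 = 5.2675
  Sum = 255.64875 µg/mL·hr
k_e = ln2 / t½ = 0.693147 / 8.15 = 0.0850 hr^-1
Extrapolated tail: C_last / k_e = 10.31 / 0.085 = 121.294
AUC_0→∞ = 255.64875 + 121.294 = 376.94275 µg/mL·hr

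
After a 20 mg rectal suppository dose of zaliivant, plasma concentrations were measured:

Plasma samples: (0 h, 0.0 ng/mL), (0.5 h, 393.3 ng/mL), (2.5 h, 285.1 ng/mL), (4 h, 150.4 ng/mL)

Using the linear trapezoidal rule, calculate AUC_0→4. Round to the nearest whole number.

AUC = 1103 ng/mL·h

Trapezoidal AUC_0→4:
  [0→0.5]: (0.0+393.3)/2 × 0.5 = 98.325
  [0.5→2.5]: (393.3+285.1)/2 × 2 = 678.4
  [2.5→4]: (285.1+150.4)/2 × 1.5 = 326.625
  Sum = 1103.35 ng/mL·h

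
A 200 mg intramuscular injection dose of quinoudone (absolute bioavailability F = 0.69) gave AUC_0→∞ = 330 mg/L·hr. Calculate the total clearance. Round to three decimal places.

CL = 0.418 L/hr

CL = F × Dose / AUC_0→∞
   = 0.69 × 200 / 330 = 0.418182 L/hr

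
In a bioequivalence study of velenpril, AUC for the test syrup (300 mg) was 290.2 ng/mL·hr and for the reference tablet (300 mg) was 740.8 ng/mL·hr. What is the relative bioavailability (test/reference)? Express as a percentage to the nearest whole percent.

F_rel = 39%

F_rel = (AUC_test/D_test) / (AUC_ref/D_ref)
      = (290.2/300) / (740.8/300)
      = 0.967333 / 2.46933 = 0.3917 = 39.17%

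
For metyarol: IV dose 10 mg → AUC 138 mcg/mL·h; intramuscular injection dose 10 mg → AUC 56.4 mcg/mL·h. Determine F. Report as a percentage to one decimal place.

F = (AUC_ev / D_ev) / (AUC_iv / D_iv)
  = (56.4/10) / (138/10)
  = 5.64 / 13.8 = 0.4087
  = 40.87%

F = 40.9%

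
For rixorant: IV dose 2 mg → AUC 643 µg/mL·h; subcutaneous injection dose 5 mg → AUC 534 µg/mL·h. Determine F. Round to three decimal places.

F = (AUC_ev / D_ev) / (AUC_iv / D_iv)
  = (534/5) / (643/2)
  = 106.8 / 321.5 = 0.3322

F = 0.332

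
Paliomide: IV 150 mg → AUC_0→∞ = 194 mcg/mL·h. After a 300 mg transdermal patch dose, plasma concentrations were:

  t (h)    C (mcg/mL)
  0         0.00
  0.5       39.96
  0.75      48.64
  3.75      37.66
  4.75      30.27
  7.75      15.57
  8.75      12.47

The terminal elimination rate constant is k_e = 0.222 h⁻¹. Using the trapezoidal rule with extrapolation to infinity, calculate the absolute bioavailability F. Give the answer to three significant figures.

Trapezoidal AUC_0→8.75 (transdermal patch):
  [0→0.5]: (0.00+39.96)/2 × 0.5 = 9.99
  [0.5→0.75]: (39.96+48.64)/2 × 0.25 = 11.075
  [0.75→3.75]: (48.64+37.66)/2 × 3 = 129.45
  [3.75→4.75]: (37.66+30.27)/2 × 1 = 33.965
  [4.75→7.75]: (30.27+15.57)/2 × 3 = 68.76
  [7.75→8.75]: (15.57+12.47)/2 × 1 = 14.02
  Sum = 267.26 mcg/mL·h
Tail: C_last/k_e = 12.47/0.222 = 56.171
AUC_0→∞ (transdermal patch) = 267.26 + 56.171 = 323.431 mcg/mL·h
F = (AUC_ev/D_ev)/(AUC_iv/D_iv) = (323.431/300)/(194/150) = 1.0781/1.29333 = 0.8336

F = 0.834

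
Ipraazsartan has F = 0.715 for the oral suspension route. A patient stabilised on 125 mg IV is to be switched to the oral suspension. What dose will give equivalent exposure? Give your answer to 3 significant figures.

For equal systemic exposure: F × D_ev = D_iv
D_ev = D_iv / F = 125 / 0.715 = 174.825 mg

D_oral = 175 mg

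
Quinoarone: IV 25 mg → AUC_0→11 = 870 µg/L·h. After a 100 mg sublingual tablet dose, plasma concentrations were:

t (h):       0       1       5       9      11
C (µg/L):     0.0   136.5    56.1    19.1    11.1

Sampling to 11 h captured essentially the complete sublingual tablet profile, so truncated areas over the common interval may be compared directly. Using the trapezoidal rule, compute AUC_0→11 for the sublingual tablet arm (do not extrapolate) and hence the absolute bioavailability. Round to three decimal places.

F = 0.182

Trapezoidal AUC_0→11 (sublingual tablet):
  [0→1]: (0.0+136.5)/2 × 1 = 68.25
  [1→5]: (136.5+56.1)/2 × 4 = 385.2
  [5→9]: (56.1+19.1)/2 × 4 = 150.4
  [9→11]: (19.1+11.1)/2 × 2 = 30.2
  Sum = 634.05 µg/L·h
F = (AUC_ev/D_ev)/(AUC_iv/D_iv) = (634.05/100)/(870/25) = 6.3405/34.8 = 0.1822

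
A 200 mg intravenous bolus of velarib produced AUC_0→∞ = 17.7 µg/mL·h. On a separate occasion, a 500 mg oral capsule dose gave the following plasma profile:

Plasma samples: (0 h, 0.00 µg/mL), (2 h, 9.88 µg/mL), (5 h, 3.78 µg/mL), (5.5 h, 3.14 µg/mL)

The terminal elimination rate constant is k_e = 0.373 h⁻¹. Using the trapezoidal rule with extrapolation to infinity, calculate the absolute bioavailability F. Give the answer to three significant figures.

Trapezoidal AUC_0→5.5 (oral capsule):
  [0→2]: (0.00+9.88)/2 × 2 = 9.88
  [2→5]: (9.88+3.78)/2 × 3 = 20.49
  [5→5.5]: (3.78+3.14)/2 × 0.5 = 1.73
  Sum = 32.1 µg/mL·h
Tail: C_last/k_e = 3.14/0.373 = 8.418
AUC_0→∞ (oral capsule) = 32.1 + 8.418 = 40.518 µg/mL·h
F = (AUC_ev/D_ev)/(AUC_iv/D_iv) = (40.518/500)/(17.7/200) = 0.081036/0.0885 = 0.9157

F = 0.916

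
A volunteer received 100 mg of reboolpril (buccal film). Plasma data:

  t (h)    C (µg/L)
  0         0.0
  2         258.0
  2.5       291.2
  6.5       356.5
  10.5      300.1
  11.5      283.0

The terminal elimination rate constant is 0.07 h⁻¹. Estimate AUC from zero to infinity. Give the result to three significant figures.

AUC = 7340 µg/L·h

Trapezoidal AUC_0→11.5:
  [0→2]: (0.0+258.0)/2 × 2 = 258.0
  [2→2.5]: (258.0+291.2)/2 × 0.5 = 137.3
  [2.5→6.5]: (291.2+356.5)/2 × 4 = 1295.4
  [6.5→10.5]: (356.5+300.1)/2 × 4 = 1313.2
  [10.5→11.5]: (300.1+283.0)/2 × 1 = 291.55
  Sum = 3295.45 µg/L·h
Extrapolated tail: C_last / k_e = 283.0 / 0.07 = 4042.857
AUC_0→∞ = 3295.45 + 4042.857 = 7338.307 µg/L·h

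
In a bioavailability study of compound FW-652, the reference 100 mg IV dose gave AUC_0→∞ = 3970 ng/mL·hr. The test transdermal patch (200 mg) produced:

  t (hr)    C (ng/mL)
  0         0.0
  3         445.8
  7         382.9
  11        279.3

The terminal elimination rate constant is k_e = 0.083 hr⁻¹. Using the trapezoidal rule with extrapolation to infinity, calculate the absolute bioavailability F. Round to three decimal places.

F = 0.884

Trapezoidal AUC_0→11 (transdermal patch):
  [0→3]: (0.0+445.8)/2 × 3 = 668.7
  [3→7]: (445.8+382.9)/2 × 4 = 1657.4
  [7→11]: (382.9+279.3)/2 × 4 = 1324.4
  Sum = 3650.5 ng/mL·hr
Tail: C_last/k_e = 279.3/0.083 = 3365.060
AUC_0→∞ (transdermal patch) = 3650.5 + 3365.060 = 7015.56 ng/mL·hr
F = (AUC_ev/D_ev)/(AUC_iv/D_iv) = (7015.56/200)/(3970/100) = 35.0778/39.7 = 0.8836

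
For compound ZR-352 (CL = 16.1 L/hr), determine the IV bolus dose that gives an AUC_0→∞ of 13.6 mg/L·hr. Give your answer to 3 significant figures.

Dose_iv = CL × AUC_0→∞
     = 16.1 × 13.6 = 218.96 mg

Dose = 219 mg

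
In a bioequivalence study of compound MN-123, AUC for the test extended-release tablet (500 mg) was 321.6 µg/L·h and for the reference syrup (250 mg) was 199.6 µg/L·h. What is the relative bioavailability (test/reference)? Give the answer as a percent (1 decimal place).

F_rel = 80.6%

F_rel = (AUC_test/D_test) / (AUC_ref/D_ref)
      = (321.6/500) / (199.6/250)
      = 0.6432 / 0.7984 = 0.8056 = 80.56%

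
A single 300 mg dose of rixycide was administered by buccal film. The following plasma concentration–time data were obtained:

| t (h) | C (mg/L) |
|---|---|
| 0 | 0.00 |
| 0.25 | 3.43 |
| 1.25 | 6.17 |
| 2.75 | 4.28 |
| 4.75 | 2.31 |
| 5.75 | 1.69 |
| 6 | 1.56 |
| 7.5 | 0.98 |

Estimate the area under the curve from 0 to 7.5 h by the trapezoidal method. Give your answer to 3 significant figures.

AUC = 24.0 mg/L·h

Trapezoidal AUC_0→7.5:
  [0→0.25]: (0.00+3.43)/2 × 0.25 = 0.42875
  [0.25→1.25]: (3.43+6.17)/2 × 1 = 4.8
  [1.25→2.75]: (6.17+4.28)/2 × 1.5 = 7.8375
  [2.75→4.75]: (4.28+2.31)/2 × 2 = 6.59
  [4.75→5.75]: (2.31+1.69)/2 × 1 = 2.0
  [5.75→6]: (1.69+1.56)/2 × 0.25 = 0.40625
  [6→7.5]: (1.56+0.98)/2 × 1.5 = 1.905
  Sum = 23.9675 mg/L·h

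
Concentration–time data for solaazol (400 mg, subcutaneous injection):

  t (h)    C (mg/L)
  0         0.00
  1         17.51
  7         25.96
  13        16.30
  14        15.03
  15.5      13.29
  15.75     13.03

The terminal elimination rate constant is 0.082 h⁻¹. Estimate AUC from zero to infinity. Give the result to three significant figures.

AUC = 465 mg/L·h

Trapezoidal AUC_0→15.75:
  [0→1]: (0.00+17.51)/2 × 1 = 8.755
  [1→7]: (17.51+25.96)/2 × 6 = 130.41
  [7→13]: (25.96+16.30)/2 × 6 = 126.78
  [13→14]: (16.30+15.03)/2 × 1 = 15.665
  [14→15.5]: (15.03+13.29)/2 × 1.5 = 21.24
  [15.5→15.75]: (13.29+13.03)/2 × 0.25 = 3.29
  Sum = 306.14 mg/L·h
Extrapolated tail: C_last / k_e = 13.03 / 0.082 = 158.902
AUC_0→∞ = 306.14 + 158.902 = 465.042 mg/L·h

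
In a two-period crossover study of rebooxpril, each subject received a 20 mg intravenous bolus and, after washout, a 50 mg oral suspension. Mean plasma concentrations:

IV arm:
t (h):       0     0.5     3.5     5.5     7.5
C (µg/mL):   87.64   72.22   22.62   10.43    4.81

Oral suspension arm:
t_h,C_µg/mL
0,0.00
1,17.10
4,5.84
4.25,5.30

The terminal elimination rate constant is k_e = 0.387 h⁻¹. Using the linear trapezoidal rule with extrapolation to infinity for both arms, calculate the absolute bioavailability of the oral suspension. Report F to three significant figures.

F = 0.0956

Trapezoidal AUC_0→7.5 (IV):
  [0→0.5]: (87.64+72.22)/2 × 0.5 = 39.965
  [0.5→3.5]: (72.22+22.62)/2 × 3 = 142.26
  [3.5→5.5]: (22.62+10.43)/2 × 2 = 33.05
  [5.5→7.5]: (10.43+4.81)/2 × 2 = 15.24
  Sum = 230.515 µg/mL·h
IV tail: 4.81/0.387 = 12.429; AUC_iv,0→∞ = 230.515 + 12.429 = 242.944 µg/mL·h
Trapezoidal AUC_0→4.25 (oral suspension):
  [0→1]: (0.00+17.10)/2 × 1 = 8.55
  [1→4]: (17.10+5.84)/2 × 3 = 34.41
  [4→4.25]: (5.84+5.30)/2 × 0.25 = 1.3925
  Sum = 44.3525 µg/mL·h
oral suspension tail: 5.30/0.387 = 13.695; AUC_ev,0→∞ = 44.3525 + 13.695 = 58.0475 µg/mL·h
F = (AUC_ev/D_ev)/(AUC_iv/D_iv) = (58.0475/50)/(242.944/20) = 1.16095/12.1472 = 0.0956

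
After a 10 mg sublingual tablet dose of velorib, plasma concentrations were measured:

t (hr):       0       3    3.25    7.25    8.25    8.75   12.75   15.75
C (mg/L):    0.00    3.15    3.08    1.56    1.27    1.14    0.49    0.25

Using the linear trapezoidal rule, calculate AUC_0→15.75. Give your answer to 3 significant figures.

Trapezoidal AUC_0→15.75:
  [0→3]: (0.00+3.15)/2 × 3 = 4.725
  [3→3.25]: (3.15+3.08)/2 × 0.25 = 0.77875
  [3.25→7.25]: (3.08+1.56)/2 × 4 = 9.28
  [7.25→8.25]: (1.56+1.27)/2 × 1 = 1.415
  [8.25→8.75]: (1.27+1.14)/2 × 0.5 = 0.6025
  [8.75→12.75]: (1.14+0.49)/2 × 4 = 3.26
  [12.75→15.75]: (0.49+0.25)/2 × 3 = 1.11
  Sum = 21.17125 mg/L·hr

AUC = 21.2 mg/L·hr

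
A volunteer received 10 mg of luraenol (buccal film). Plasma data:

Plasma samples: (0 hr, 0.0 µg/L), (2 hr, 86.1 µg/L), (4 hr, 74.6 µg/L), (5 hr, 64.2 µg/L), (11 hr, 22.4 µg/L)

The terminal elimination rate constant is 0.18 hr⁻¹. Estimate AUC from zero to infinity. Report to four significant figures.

AUC = 700.4 µg/L·hr

Trapezoidal AUC_0→11:
  [0→2]: (0.0+86.1)/2 × 2 = 86.1
  [2→4]: (86.1+74.6)/2 × 2 = 160.7
  [4→5]: (74.6+64.2)/2 × 1 = 69.4
  [5→11]: (64.2+22.4)/2 × 6 = 259.8
  Sum = 576.0 µg/L·hr
Extrapolated tail: C_last / k_e = 22.4 / 0.18 = 124.444
AUC_0→∞ = 576.0 + 124.444 = 700.444 µg/L·hr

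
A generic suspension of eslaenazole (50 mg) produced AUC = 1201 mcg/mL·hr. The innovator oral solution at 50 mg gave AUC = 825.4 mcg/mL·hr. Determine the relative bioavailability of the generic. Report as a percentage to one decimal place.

F_rel = (AUC_test/D_test) / (AUC_ref/D_ref)
      = (1201/50) / (825.4/50)
      = 24.02 / 16.508 = 1.4551 = 145.51%

F_rel = 145.5%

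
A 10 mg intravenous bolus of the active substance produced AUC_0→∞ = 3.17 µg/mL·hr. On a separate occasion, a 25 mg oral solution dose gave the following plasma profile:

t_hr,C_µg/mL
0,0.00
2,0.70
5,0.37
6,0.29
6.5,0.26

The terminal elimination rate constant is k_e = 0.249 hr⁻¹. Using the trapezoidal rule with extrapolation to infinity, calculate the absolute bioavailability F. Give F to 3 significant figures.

Trapezoidal AUC_0→6.5 (oral solution):
  [0→2]: (0.00+0.70)/2 × 2 = 0.7
  [2→5]: (0.70+0.37)/2 × 3 = 1.605
  [5→6]: (0.37+0.29)/2 × 1 = 0.33
  [6→6.5]: (0.29+0.26)/2 × 0.5 = 0.1375
  Sum = 2.7725 µg/mL·hr
Tail: C_last/k_e = 0.26/0.249 = 1.044
AUC_0→∞ (oral solution) = 2.7725 + 1.044 = 3.8165 µg/mL·hr
F = (AUC_ev/D_ev)/(AUC_iv/D_iv) = (3.8165/25)/(3.17/10) = 0.15266/0.317 = 0.4816

F = 0.482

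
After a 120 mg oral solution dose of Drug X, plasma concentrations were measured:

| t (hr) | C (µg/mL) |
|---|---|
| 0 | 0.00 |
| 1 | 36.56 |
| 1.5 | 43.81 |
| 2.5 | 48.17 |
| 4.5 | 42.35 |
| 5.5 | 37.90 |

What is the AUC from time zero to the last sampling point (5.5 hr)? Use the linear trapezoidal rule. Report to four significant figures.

Trapezoidal AUC_0→5.5:
  [0→1]: (0.00+36.56)/2 × 1 = 18.28
  [1→1.5]: (36.56+43.81)/2 × 0.5 = 20.0925
  [1.5→2.5]: (43.81+48.17)/2 × 1 = 45.99
  [2.5→4.5]: (48.17+42.35)/2 × 2 = 90.52
  [4.5→5.5]: (42.35+37.90)/2 × 1 = 40.125
  Sum = 215.0075 µg/mL·hr

AUC = 215.0 µg/mL·hr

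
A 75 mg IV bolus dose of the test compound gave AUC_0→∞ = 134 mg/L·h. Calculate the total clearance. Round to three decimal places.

CL = 0.560 L/h

CL = Dose_iv / AUC_0→∞
   = 75 / 134 = 0.559701 L/h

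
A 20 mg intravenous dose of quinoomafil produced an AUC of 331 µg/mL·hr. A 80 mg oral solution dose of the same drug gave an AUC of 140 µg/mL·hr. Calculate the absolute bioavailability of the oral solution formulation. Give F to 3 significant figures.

F = 0.106

F = (AUC_ev / D_ev) / (AUC_iv / D_iv)
  = (140/80) / (331/20)
  = 1.75 / 16.55 = 0.1057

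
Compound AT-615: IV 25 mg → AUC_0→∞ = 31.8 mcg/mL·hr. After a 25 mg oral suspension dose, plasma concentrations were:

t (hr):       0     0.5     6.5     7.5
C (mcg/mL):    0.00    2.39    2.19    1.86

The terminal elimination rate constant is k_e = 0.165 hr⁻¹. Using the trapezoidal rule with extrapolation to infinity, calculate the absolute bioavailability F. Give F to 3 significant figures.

Trapezoidal AUC_0→7.5 (oral suspension):
  [0→0.5]: (0.00+2.39)/2 × 0.5 = 0.5975
  [0.5→6.5]: (2.39+2.19)/2 × 6 = 13.74
  [6.5→7.5]: (2.19+1.86)/2 × 1 = 2.025
  Sum = 16.3625 mcg/mL·hr
Tail: C_last/k_e = 1.86/0.165 = 11.273
AUC_0→∞ (oral suspension) = 16.3625 + 11.273 = 27.6355 mcg/mL·hr
F = (AUC_ev/D_ev)/(AUC_iv/D_iv) = (27.6355/25)/(31.8/25) = 1.10542/1.272 = 0.8690

F = 0.869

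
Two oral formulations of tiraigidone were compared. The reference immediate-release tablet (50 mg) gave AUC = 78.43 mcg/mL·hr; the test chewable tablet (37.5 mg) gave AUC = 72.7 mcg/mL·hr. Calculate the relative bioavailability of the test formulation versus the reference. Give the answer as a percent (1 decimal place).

F_rel = 123.6%

F_rel = (AUC_test/D_test) / (AUC_ref/D_ref)
      = (72.7/37.5) / (78.43/50)
      = 1.93867 / 1.5686 = 1.2359 = 123.59%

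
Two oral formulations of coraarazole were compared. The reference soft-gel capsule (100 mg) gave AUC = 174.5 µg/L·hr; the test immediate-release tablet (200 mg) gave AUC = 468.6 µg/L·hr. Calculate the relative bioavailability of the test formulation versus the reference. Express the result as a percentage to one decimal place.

F_rel = 134.3%

F_rel = (AUC_test/D_test) / (AUC_ref/D_ref)
      = (468.6/200) / (174.5/100)
      = 2.343 / 1.745 = 1.3427 = 134.27%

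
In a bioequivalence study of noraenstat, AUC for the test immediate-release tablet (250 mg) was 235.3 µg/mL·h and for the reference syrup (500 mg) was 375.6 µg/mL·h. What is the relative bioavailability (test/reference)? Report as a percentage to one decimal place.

F_rel = 125.3%

F_rel = (AUC_test/D_test) / (AUC_ref/D_ref)
      = (235.3/250) / (375.6/500)
      = 0.9412 / 0.7512 = 1.2529 = 125.29%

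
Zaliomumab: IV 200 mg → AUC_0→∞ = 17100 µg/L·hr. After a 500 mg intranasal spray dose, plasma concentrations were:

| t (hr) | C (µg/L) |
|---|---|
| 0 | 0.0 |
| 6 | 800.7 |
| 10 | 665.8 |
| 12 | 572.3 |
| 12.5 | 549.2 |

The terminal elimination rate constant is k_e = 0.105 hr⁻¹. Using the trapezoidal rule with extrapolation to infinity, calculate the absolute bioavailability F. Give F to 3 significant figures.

Trapezoidal AUC_0→12.5 (intranasal spray):
  [0→6]: (0.0+800.7)/2 × 6 = 2402.1
  [6→10]: (800.7+665.8)/2 × 4 = 2933.0
  [10→12]: (665.8+572.3)/2 × 2 = 1238.1
  [12→12.5]: (572.3+549.2)/2 × 0.5 = 280.375
  Sum = 6853.575 µg/L·hr
Tail: C_last/k_e = 549.2/0.105 = 5230.476
AUC_0→∞ (intranasal spray) = 6853.575 + 5230.476 = 12084.051 µg/L·hr
F = (AUC_ev/D_ev)/(AUC_iv/D_iv) = (12084.051/500)/(17100/200) = 24.168102/85.5 = 0.2827

F = 0.283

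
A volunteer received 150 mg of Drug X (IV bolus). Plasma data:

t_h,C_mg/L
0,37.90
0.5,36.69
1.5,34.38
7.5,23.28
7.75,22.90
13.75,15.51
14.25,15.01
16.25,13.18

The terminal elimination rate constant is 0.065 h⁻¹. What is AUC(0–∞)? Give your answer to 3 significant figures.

AUC = 587 mg/L·h

Trapezoidal AUC_0→16.25:
  [0→0.5]: (37.90+36.69)/2 × 0.5 = 18.6475
  [0.5→1.5]: (36.69+34.38)/2 × 1 = 35.535
  [1.5→7.5]: (34.38+23.28)/2 × 6 = 172.98
  [7.5→7.75]: (23.28+22.90)/2 × 0.25 = 5.7725
  [7.75→13.75]: (22.90+15.51)/2 × 6 = 115.23
  [13.75→14.25]: (15.51+15.01)/2 × 0.5 = 7.63
  [14.25→16.25]: (15.01+13.18)/2 × 2 = 28.19
  Sum = 383.985 mg/L·h
Extrapolated tail: C_last / k_e = 13.18 / 0.065 = 202.769
AUC_0→∞ = 383.985 + 202.769 = 586.754 mg/L·h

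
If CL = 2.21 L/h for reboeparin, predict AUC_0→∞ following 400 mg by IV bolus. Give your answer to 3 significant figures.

AUC_0→∞ = Dose_iv / CL
        = 400 / 2.21 = 180.995 mg/L·h

AUC = 181 mg/L·h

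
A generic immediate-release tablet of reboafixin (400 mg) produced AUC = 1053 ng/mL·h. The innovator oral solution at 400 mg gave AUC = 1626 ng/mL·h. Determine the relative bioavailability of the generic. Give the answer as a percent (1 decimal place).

F_rel = (AUC_test/D_test) / (AUC_ref/D_ref)
      = (1053/400) / (1626/400)
      = 2.6325 / 4.065 = 0.6476 = 64.76%

F_rel = 64.8%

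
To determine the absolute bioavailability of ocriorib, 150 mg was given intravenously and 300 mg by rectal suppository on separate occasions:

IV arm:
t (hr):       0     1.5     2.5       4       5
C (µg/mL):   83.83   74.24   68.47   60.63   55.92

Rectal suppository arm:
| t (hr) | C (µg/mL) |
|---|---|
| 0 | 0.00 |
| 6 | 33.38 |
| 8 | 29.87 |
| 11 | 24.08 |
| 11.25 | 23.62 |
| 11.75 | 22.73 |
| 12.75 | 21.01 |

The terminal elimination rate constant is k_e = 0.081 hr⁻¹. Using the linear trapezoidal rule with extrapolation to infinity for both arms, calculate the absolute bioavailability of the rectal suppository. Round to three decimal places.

F = 0.262

Trapezoidal AUC_0→5 (IV):
  [0→1.5]: (83.83+74.24)/2 × 1.5 = 118.5525
  [1.5→2.5]: (74.24+68.47)/2 × 1 = 71.355
  [2.5→4]: (68.47+60.63)/2 × 1.5 = 96.825
  [4→5]: (60.63+55.92)/2 × 1 = 58.275
  Sum = 345.0075 µg/mL·hr
IV tail: 55.92/0.081 = 690.370; AUC_iv,0→∞ = 345.0075 + 690.370 = 1035.3775 µg/mL·hr
Trapezoidal AUC_0→12.75 (rectal suppository):
  [0→6]: (0.00+33.38)/2 × 6 = 100.14
  [6→8]: (33.38+29.87)/2 × 2 = 63.25
  [8→11]: (29.87+24.08)/2 × 3 = 80.925
  [11→11.25]: (24.08+23.62)/2 × 0.25 = 5.9625
  [11.25→11.75]: (23.62+22.73)/2 × 0.5 = 11.5875
  [11.75→12.75]: (22.73+21.01)/2 × 1 = 21.87
  Sum = 283.735 µg/mL·hr
rectal suppository tail: 21.01/0.081 = 259.383; AUC_ev,0→∞ = 283.735 + 259.383 = 543.118 µg/mL·hr
F = (AUC_ev/D_ev)/(AUC_iv/D_iv) = (543.118/300)/(1035.3775/150) = 1.81039/6.90252 = 0.2623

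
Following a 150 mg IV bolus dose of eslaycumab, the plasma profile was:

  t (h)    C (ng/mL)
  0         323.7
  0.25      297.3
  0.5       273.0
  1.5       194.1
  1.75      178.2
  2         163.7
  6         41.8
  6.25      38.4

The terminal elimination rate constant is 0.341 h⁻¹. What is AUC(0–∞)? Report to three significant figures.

Trapezoidal AUC_0→6.25:
  [0→0.25]: (323.7+297.3)/2 × 0.25 = 77.625
  [0.25→0.5]: (297.3+273.0)/2 × 0.25 = 71.2875
  [0.5→1.5]: (273.0+194.1)/2 × 1 = 233.55
  [1.5→1.75]: (194.1+178.2)/2 × 0.25 = 46.5375
  [1.75→2]: (178.2+163.7)/2 × 0.25 = 42.7375
  [2→6]: (163.7+41.8)/2 × 4 = 411.0
  [6→6.25]: (41.8+38.4)/2 × 0.25 = 10.025
  Sum = 892.7625 ng/mL·h
Extrapolated tail: C_last / k_e = 38.4 / 0.341 = 112.610
AUC_0→∞ = 892.7625 + 112.610 = 1005.3725 ng/mL·h

AUC = 1010 ng/mL·h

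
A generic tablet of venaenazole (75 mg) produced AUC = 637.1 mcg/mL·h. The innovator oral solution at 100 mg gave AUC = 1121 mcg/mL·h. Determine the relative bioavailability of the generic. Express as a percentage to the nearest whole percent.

F_rel = 76%

F_rel = (AUC_test/D_test) / (AUC_ref/D_ref)
      = (637.1/75) / (1121/100)
      = 8.49467 / 11.21 = 0.7578 = 75.78%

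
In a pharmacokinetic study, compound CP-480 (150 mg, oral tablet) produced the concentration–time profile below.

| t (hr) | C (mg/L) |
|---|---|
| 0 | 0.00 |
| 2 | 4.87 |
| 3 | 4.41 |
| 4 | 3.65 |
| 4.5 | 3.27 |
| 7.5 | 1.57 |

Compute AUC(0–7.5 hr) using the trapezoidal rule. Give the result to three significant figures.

AUC = 22.5 mg/L·hr

Trapezoidal AUC_0→7.5:
  [0→2]: (0.00+4.87)/2 × 2 = 4.87
  [2→3]: (4.87+4.41)/2 × 1 = 4.64
  [3→4]: (4.41+3.65)/2 × 1 = 4.03
  [4→4.5]: (3.65+3.27)/2 × 0.5 = 1.73
  [4.5→7.5]: (3.27+1.57)/2 × 3 = 7.26
  Sum = 22.53 mg/L·hr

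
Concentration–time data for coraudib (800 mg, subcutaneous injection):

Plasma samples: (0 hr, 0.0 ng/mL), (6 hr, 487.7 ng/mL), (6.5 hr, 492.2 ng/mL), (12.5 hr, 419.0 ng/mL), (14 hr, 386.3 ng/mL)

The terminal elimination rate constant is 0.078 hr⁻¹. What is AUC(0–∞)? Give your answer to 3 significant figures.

Trapezoidal AUC_0→14:
  [0→6]: (0.0+487.7)/2 × 6 = 1463.1
  [6→6.5]: (487.7+492.2)/2 × 0.5 = 244.975
  [6.5→12.5]: (492.2+419.0)/2 × 6 = 2733.6
  [12.5→14]: (419.0+386.3)/2 × 1.5 = 603.975
  Sum = 5045.65 ng/mL·hr
Extrapolated tail: C_last / k_e = 386.3 / 0.078 = 4952.564
AUC_0→∞ = 5045.65 + 4952.564 = 9998.214 ng/mL·hr

AUC = 10000 ng/mL·hr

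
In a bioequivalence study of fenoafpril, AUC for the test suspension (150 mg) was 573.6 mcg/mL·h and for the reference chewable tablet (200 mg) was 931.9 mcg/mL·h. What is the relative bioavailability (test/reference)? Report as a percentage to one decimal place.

F_rel = 82.1%

F_rel = (AUC_test/D_test) / (AUC_ref/D_ref)
      = (573.6/150) / (931.9/200)
      = 3.824 / 4.6595 = 0.8207 = 82.07%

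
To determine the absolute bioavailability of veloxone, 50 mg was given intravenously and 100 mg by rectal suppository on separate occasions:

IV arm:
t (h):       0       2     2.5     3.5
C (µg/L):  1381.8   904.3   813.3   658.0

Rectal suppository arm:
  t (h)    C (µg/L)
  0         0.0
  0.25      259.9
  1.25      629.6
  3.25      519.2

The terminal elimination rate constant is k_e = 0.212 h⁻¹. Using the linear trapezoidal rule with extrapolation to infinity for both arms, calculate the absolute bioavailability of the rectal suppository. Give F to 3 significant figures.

Trapezoidal AUC_0→3.5 (IV):
  [0→2]: (1381.8+904.3)/2 × 2 = 2286.1
  [2→2.5]: (904.3+813.3)/2 × 0.5 = 429.4
  [2.5→3.5]: (813.3+658.0)/2 × 1 = 735.65
  Sum = 3451.15 µg/L·h
IV tail: 658.0/0.212 = 3103.774; AUC_iv,0→∞ = 3451.15 + 3103.774 = 6554.924 µg/L·h
Trapezoidal AUC_0→3.25 (rectal suppository):
  [0→0.25]: (0.0+259.9)/2 × 0.25 = 32.4875
  [0.25→1.25]: (259.9+629.6)/2 × 1 = 444.75
  [1.25→3.25]: (629.6+519.2)/2 × 2 = 1148.8
  Sum = 1626.0375 µg/L·h
rectal suppository tail: 519.2/0.212 = 2449.057; AUC_ev,0→∞ = 1626.0375 + 2449.057 = 4075.0945 µg/L·h
F = (AUC_ev/D_ev)/(AUC_iv/D_iv) = (4075.0945/100)/(6554.924/50) = 40.750945/131.09848 = 0.3108

F = 0.311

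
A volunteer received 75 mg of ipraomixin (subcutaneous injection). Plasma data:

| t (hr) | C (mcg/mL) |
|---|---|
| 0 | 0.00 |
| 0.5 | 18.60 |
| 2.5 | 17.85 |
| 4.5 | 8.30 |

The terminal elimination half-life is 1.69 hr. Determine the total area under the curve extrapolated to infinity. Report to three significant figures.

Trapezoidal AUC_0→4.5:
  [0→0.5]: (0.00+18.60)/2 × 0.5 = 4.65
  [0.5→2.5]: (18.60+17.85)/2 × 2 = 36.45
  [2.5→4.5]: (17.85+8.30)/2 × 2 = 26.15
  Sum = 67.25 mcg/mL·hr
k_e = ln2 / t½ = 0.693147 / 1.69 = 0.4101 hr^-1
Extrapolated tail: C_last / k_e = 8.30 / 0.4101 = 20.239
AUC_0→∞ = 67.25 + 20.239 = 87.489 mcg/mL·hr

AUC = 87.5 mcg/mL·hr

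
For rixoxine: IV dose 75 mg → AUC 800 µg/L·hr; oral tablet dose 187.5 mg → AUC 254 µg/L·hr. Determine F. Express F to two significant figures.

F = 0.13

F = (AUC_ev / D_ev) / (AUC_iv / D_iv)
  = (254/187.5) / (800/75)
  = 1.35467 / 10.6667 = 0.1270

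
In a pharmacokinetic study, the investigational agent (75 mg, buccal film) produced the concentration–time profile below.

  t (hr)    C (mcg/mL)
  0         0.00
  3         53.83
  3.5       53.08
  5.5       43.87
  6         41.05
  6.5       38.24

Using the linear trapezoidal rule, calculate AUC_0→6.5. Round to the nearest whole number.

Trapezoidal AUC_0→6.5:
  [0→3]: (0.00+53.83)/2 × 3 = 80.745
  [3→3.5]: (53.83+53.08)/2 × 0.5 = 26.7275
  [3.5→5.5]: (53.08+43.87)/2 × 2 = 96.95
  [5.5→6]: (43.87+41.05)/2 × 0.5 = 21.23
  [6→6.5]: (41.05+38.24)/2 × 0.5 = 19.8225
  Sum = 245.475 mcg/mL·hr

AUC = 245 mcg/mL·hr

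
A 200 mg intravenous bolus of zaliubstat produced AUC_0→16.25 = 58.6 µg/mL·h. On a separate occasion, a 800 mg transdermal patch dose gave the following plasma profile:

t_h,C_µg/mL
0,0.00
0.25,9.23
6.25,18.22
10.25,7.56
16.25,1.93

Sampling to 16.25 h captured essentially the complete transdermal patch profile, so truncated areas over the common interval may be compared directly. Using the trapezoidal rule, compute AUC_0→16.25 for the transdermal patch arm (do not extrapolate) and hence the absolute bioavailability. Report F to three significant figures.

F = 0.698

Trapezoidal AUC_0→16.25 (transdermal patch):
  [0→0.25]: (0.00+9.23)/2 × 0.25 = 1.15375
  [0.25→6.25]: (9.23+18.22)/2 × 6 = 82.35
  [6.25→10.25]: (18.22+7.56)/2 × 4 = 51.56
  [10.25→16.25]: (7.56+1.93)/2 × 6 = 28.47
  Sum = 163.53375 µg/mL·h
F = (AUC_ev/D_ev)/(AUC_iv/D_iv) = (163.53375/800)/(58.6/200) = 0.204417/0.293 = 0.6977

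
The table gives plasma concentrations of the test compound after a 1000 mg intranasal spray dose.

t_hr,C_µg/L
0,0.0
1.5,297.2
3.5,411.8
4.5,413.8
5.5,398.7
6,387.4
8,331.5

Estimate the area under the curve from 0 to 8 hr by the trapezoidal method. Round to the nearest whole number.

AUC = 2666 µg/L·hr

Trapezoidal AUC_0→8:
  [0→1.5]: (0.0+297.2)/2 × 1.5 = 222.9
  [1.5→3.5]: (297.2+411.8)/2 × 2 = 709.0
  [3.5→4.5]: (411.8+413.8)/2 × 1 = 412.8
  [4.5→5.5]: (413.8+398.7)/2 × 1 = 406.25
  [5.5→6]: (398.7+387.4)/2 × 0.5 = 196.525
  [6→8]: (387.4+331.5)/2 × 2 = 718.9
  Sum = 2666.375 µg/L·hr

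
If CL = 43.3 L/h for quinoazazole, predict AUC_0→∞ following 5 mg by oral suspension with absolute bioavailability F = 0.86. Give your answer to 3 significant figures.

AUC = 0.0993 mg/L·h

AUC_0→∞ = F × Dose / CL
        = 0.86 × 5 / 43.3 = 0.0993072 mg/L·h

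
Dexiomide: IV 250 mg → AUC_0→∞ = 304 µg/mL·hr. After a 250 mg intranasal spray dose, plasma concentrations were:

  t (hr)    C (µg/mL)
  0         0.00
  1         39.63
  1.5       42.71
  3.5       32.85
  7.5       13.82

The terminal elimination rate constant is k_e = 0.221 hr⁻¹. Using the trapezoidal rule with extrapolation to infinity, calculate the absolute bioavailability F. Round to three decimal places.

F = 0.894

Trapezoidal AUC_0→7.5 (intranasal spray):
  [0→1]: (0.00+39.63)/2 × 1 = 19.815
  [1→1.5]: (39.63+42.71)/2 × 0.5 = 20.585
  [1.5→3.5]: (42.71+32.85)/2 × 2 = 75.56
  [3.5→7.5]: (32.85+13.82)/2 × 4 = 93.34
  Sum = 209.3 µg/mL·hr
Tail: C_last/k_e = 13.82/0.221 = 62.534
AUC_0→∞ (intranasal spray) = 209.3 + 62.534 = 271.834 µg/mL·hr
F = (AUC_ev/D_ev)/(AUC_iv/D_iv) = (271.834/250)/(304/250) = 1.087336/1.216 = 0.8942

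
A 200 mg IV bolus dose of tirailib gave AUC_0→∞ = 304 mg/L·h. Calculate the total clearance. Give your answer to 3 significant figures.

CL = Dose_iv / AUC_0→∞
   = 200 / 304 = 0.657895 L/h

CL = 0.658 L/h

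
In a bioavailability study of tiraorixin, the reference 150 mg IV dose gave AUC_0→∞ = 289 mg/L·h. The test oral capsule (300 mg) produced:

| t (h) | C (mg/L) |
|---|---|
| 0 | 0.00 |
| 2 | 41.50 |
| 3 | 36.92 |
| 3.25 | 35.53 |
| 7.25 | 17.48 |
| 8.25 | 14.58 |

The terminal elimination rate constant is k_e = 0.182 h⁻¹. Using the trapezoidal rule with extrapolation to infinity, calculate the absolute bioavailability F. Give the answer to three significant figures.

Trapezoidal AUC_0→8.25 (oral capsule):
  [0→2]: (0.00+41.50)/2 × 2 = 41.5
  [2→3]: (41.50+36.92)/2 × 1 = 39.21
  [3→3.25]: (36.92+35.53)/2 × 0.25 = 9.05625
  [3.25→7.25]: (35.53+17.48)/2 × 4 = 106.02
  [7.25→8.25]: (17.48+14.58)/2 × 1 = 16.03
  Sum = 211.81625 mg/L·h
Tail: C_last/k_e = 14.58/0.182 = 80.110
AUC_0→∞ (oral capsule) = 211.81625 + 80.110 = 291.92625 mg/L·h
F = (AUC_ev/D_ev)/(AUC_iv/D_iv) = (291.92625/300)/(289/150) = 0.9730875/1.92667 = 0.5051

F = 0.505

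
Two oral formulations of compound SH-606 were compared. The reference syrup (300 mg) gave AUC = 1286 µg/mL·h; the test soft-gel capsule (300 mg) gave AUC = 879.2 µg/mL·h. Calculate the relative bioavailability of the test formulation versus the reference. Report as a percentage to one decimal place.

F_rel = 68.4%

F_rel = (AUC_test/D_test) / (AUC_ref/D_ref)
      = (879.2/300) / (1286/300)
      = 2.93067 / 4.28667 = 0.6837 = 68.37%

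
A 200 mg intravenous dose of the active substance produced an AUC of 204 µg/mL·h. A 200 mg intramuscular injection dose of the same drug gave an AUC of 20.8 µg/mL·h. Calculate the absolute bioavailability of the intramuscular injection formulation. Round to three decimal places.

F = 0.102

F = (AUC_ev / D_ev) / (AUC_iv / D_iv)
  = (20.8/200) / (204/200)
  = 0.104 / 1.02 = 0.1020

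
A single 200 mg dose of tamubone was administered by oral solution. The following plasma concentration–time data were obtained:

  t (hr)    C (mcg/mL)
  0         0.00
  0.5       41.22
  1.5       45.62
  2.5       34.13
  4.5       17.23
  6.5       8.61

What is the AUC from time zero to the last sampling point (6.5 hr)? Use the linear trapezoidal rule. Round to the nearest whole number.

Trapezoidal AUC_0→6.5:
  [0→0.5]: (0.00+41.22)/2 × 0.5 = 10.305
  [0.5→1.5]: (41.22+45.62)/2 × 1 = 43.42
  [1.5→2.5]: (45.62+34.13)/2 × 1 = 39.875
  [2.5→4.5]: (34.13+17.23)/2 × 2 = 51.36
  [4.5→6.5]: (17.23+8.61)/2 × 2 = 25.84
  Sum = 170.8 mcg/mL·hr

AUC = 171 mcg/mL·hr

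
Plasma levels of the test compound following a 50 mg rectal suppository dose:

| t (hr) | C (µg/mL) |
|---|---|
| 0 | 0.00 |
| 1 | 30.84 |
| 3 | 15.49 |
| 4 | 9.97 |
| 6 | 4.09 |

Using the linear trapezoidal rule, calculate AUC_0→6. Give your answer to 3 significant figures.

AUC = 88.5 µg/mL·hr

Trapezoidal AUC_0→6:
  [0→1]: (0.00+30.84)/2 × 1 = 15.42
  [1→3]: (30.84+15.49)/2 × 2 = 46.33
  [3→4]: (15.49+9.97)/2 × 1 = 12.73
  [4→6]: (9.97+4.09)/2 × 2 = 14.06
  Sum = 88.54 µg/mL·hr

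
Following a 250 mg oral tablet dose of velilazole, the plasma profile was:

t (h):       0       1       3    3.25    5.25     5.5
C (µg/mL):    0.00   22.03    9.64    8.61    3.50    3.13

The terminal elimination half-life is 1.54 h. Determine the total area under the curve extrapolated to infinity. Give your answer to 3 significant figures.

Trapezoidal AUC_0→5.5:
  [0→1]: (0.00+22.03)/2 × 1 = 11.015
  [1→3]: (22.03+9.64)/2 × 2 = 31.67
  [3→3.25]: (9.64+8.61)/2 × 0.25 = 2.28125
  [3.25→5.25]: (8.61+3.50)/2 × 2 = 12.11
  [5.25→5.5]: (3.50+3.13)/2 × 0.25 = 0.82875
  Sum = 57.905 µg/mL·h
k_e = ln2 / t½ = 0.693147 / 1.54 = 0.4501 h^-1
Extrapolated tail: C_last / k_e = 3.13 / 0.4501 = 6.954
AUC_0→∞ = 57.905 + 6.954 = 64.859 µg/mL·h

AUC = 64.9 µg/mL·h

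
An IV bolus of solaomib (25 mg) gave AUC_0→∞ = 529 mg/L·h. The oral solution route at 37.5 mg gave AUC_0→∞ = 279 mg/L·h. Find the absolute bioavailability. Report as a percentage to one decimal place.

F = (AUC_ev / D_ev) / (AUC_iv / D_iv)
  = (279/37.5) / (529/25)
  = 7.44 / 21.16 = 0.3516
  = 35.16%

F = 35.2%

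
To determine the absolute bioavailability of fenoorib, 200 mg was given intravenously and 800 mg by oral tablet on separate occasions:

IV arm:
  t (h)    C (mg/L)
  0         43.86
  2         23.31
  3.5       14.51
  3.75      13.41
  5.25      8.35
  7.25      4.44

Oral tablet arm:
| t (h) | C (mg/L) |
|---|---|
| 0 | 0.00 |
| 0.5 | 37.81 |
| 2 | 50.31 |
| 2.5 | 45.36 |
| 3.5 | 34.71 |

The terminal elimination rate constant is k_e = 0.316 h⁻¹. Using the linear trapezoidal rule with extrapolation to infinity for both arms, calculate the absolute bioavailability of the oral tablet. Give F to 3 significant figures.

F = 0.438

Trapezoidal AUC_0→7.25 (IV):
  [0→2]: (43.86+23.31)/2 × 2 = 67.17
  [2→3.5]: (23.31+14.51)/2 × 1.5 = 28.365
  [3.5→3.75]: (14.51+13.41)/2 × 0.25 = 3.49
  [3.75→5.25]: (13.41+8.35)/2 × 1.5 = 16.32
  [5.25→7.25]: (8.35+4.44)/2 × 2 = 12.79
  Sum = 128.135 mg/L·h
IV tail: 4.44/0.316 = 14.051; AUC_iv,0→∞ = 128.135 + 14.051 = 142.186 mg/L·h
Trapezoidal AUC_0→3.5 (oral tablet):
  [0→0.5]: (0.00+37.81)/2 × 0.5 = 9.4525
  [0.5→2]: (37.81+50.31)/2 × 1.5 = 66.09
  [2→2.5]: (50.31+45.36)/2 × 0.5 = 23.9175
  [2.5→3.5]: (45.36+34.71)/2 × 1 = 40.035
  Sum = 139.495 mg/L·h
oral tablet tail: 34.71/0.316 = 109.842; AUC_ev,0→∞ = 139.495 + 109.842 = 249.337 mg/L·h
F = (AUC_ev/D_ev)/(AUC_iv/D_iv) = (249.337/800)/(142.186/200) = 0.31167125/0.71093 = 0.4384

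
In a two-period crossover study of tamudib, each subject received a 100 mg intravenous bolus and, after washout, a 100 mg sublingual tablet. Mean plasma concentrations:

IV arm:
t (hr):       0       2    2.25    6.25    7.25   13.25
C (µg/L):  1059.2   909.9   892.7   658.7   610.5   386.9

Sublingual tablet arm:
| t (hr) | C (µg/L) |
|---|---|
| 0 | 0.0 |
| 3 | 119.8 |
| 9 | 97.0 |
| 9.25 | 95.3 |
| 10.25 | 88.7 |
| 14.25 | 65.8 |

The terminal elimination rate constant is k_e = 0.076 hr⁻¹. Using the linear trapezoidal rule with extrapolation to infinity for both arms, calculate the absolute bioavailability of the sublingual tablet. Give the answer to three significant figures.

F = 0.151

Trapezoidal AUC_0→13.25 (IV):
  [0→2]: (1059.2+909.9)/2 × 2 = 1969.1
  [2→2.25]: (909.9+892.7)/2 × 0.25 = 225.325
  [2.25→6.25]: (892.7+658.7)/2 × 4 = 3102.8
  [6.25→7.25]: (658.7+610.5)/2 × 1 = 634.6
  [7.25→13.25]: (610.5+386.9)/2 × 6 = 2992.2
  Sum = 8924.025 µg/L·hr
IV tail: 386.9/0.076 = 5090.789; AUC_iv,0→∞ = 8924.025 + 5090.789 = 14014.814 µg/L·hr
Trapezoidal AUC_0→14.25 (sublingual tablet):
  [0→3]: (0.0+119.8)/2 × 3 = 179.7
  [3→9]: (119.8+97.0)/2 × 6 = 650.4
  [9→9.25]: (97.0+95.3)/2 × 0.25 = 24.0375
  [9.25→10.25]: (95.3+88.7)/2 × 1 = 92.0
  [10.25→14.25]: (88.7+65.8)/2 × 4 = 309.0
  Sum = 1255.1375 µg/L·hr
sublingual tablet tail: 65.8/0.076 = 865.789; AUC_ev,0→∞ = 1255.1375 + 865.789 = 2120.9265 µg/L·hr
F = (AUC_ev/D_ev)/(AUC_iv/D_iv) = (2120.9265/100)/(14014.814/100) = 21.209265/140.14814 = 0.1513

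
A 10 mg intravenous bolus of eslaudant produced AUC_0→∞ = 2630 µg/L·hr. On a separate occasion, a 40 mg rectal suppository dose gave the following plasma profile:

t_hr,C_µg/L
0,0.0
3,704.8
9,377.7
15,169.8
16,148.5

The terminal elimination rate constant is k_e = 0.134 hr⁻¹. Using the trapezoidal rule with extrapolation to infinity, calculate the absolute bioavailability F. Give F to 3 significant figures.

F = 0.686

Trapezoidal AUC_0→16 (rectal suppository):
  [0→3]: (0.0+704.8)/2 × 3 = 1057.2
  [3→9]: (704.8+377.7)/2 × 6 = 3247.5
  [9→15]: (377.7+169.8)/2 × 6 = 1642.5
  [15→16]: (169.8+148.5)/2 × 1 = 159.15
  Sum = 6106.35 µg/L·hr
Tail: C_last/k_e = 148.5/0.134 = 1108.209
AUC_0→∞ (rectal suppository) = 6106.35 + 1108.209 = 7214.559 µg/L·hr
F = (AUC_ev/D_ev)/(AUC_iv/D_iv) = (7214.559/40)/(2630/10) = 180.364/263 = 0.6858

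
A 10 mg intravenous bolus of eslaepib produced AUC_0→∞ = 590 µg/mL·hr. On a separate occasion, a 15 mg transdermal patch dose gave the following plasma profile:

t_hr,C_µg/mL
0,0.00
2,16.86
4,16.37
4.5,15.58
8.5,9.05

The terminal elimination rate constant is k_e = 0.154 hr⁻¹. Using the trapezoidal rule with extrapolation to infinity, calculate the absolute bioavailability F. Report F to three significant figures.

F = 0.188

Trapezoidal AUC_0→8.5 (transdermal patch):
  [0→2]: (0.00+16.86)/2 × 2 = 16.86
  [2→4]: (16.86+16.37)/2 × 2 = 33.23
  [4→4.5]: (16.37+15.58)/2 × 0.5 = 7.9875
  [4.5→8.5]: (15.58+9.05)/2 × 4 = 49.26
  Sum = 107.3375 µg/mL·hr
Tail: C_last/k_e = 9.05/0.154 = 58.766
AUC_0→∞ (transdermal patch) = 107.3375 + 58.766 = 166.1035 µg/mL·hr
F = (AUC_ev/D_ev)/(AUC_iv/D_iv) = (166.1035/15)/(590/10) = 11.0736/59 = 0.1877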